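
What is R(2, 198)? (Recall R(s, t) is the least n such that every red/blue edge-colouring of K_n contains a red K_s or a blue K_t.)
R(2, 198) = 198

R(2, k) = k for all k ≥ 2: in a 2-colouring of K_k, either some edge is red (a red K_2) or all edges are blue (a blue K_k). And K_{197} coloured all-blue has no blue K_198, so R(2, 198) > 197. Hence R(2, 198) = 198.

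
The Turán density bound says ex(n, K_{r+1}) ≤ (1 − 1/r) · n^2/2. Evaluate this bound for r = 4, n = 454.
Turán density bound = (3/4) · 454^2/2 = 154587/2 ≈ 77293.5

Turán's theorem: ex(n, K_{r+1}) is achieved by the complete r-partite Turán graph T(n, r) with parts as balanced as possible, and is at most (1 − 1/r) · n^2/2. For r = 4, n = 454: the density bound is (3/4) · 206116/2 = 154587/2 ≈ 77293.5. The integer-valued extremum is e(T(454, 4)) = 77293, which is strictly less than the density bound 154587/2 since 4 ∤ 454 (the parts of T(454, 4) cannot all be equal).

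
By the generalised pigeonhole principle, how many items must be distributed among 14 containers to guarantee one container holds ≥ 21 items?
n = (21 − 1)·14 + 1 = 281

By the generalised pigeonhole principle, to guarantee some box contains ≥ r objects we need more than (r − 1) · k objects total. Threshold: n = (r − 1) · k + 1. With r = 21 and k = 14: n = 20 · 14 + 1 = 280 + 1 = 281. For n = 280 = 20 · 14, we can put exactly 20 objects in every box, avoiding 21 in any single one — so 281 is tight.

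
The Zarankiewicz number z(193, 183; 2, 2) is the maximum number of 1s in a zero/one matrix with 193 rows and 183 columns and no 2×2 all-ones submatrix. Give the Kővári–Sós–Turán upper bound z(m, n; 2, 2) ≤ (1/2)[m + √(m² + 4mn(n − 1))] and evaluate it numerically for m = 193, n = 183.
z(193, 183; 2, 2) ≤ (1/2)[193 + √(193² + 4·193·183·182)] = (1/2)[193 + √25749481] = 2633.6973

Kővári–Sós–Turán: let r_1, ..., r_193 be the row sums and z = Σ r_i the total number of 1s. Each pair of columns can share at most one row with both entries 1 (else a 2×2 all-ones block appears), so Σ_i C(r_i, 2) ≤ C(183, 2) = 16653. By convexity Σ_i C(r_i, 2) ≥ 193·C(z/193, 2) = z(z − 193)/(2·193), giving z² − 193z − 193·183·182 ≤ 0 and hence z ≤ (1/2)[193 + √(37249 + 4·6428058)] = (1/2)[193 + √25749481] ≈ (1/2)(193 + 5074.3946) = 2633.6973.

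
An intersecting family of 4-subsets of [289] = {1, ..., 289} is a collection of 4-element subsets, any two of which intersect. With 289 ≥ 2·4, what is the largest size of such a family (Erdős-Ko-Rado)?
max |F| = C(288, 3) = 3939936

The Erdős-Ko-Rado theorem states: for n ≥ 2k, an intersecting family of k-subsets of an n-element set has size at most C(n − 1, k − 1), with equality for 'star' families {A ⊆ [n] : |A| = k, i ∈ A} (fix an element i). For n = 289, k = 4: C(288, 3) = 3939936.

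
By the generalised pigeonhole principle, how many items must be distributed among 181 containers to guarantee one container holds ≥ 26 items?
n = (26 − 1)·181 + 1 = 4526

By the generalised pigeonhole principle, to guarantee some box contains ≥ r objects we need more than (r − 1) · k objects total. Threshold: n = (r − 1) · k + 1. With r = 26 and k = 181: n = 25 · 181 + 1 = 4525 + 1 = 4526. For n = 4525 = 25 · 181, we can put exactly 25 objects in every box, avoiding 26 in any single one — so 4526 is tight.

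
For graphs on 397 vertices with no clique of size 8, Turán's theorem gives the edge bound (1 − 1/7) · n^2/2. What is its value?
Turán density bound = (6/7) · 397^2/2 = 472827/7 ≈ 67546.7143

Turán's theorem: ex(n, K_{r+1}) is achieved by the complete r-partite Turán graph T(n, r) with parts as balanced as possible, and is at most (1 − 1/r) · n^2/2. For r = 7, n = 397: the density bound is (6/7) · 157609/2 = 472827/7 ≈ 67546.7143. The integer-valued extremum is e(T(397, 7)) = 67546, which is strictly less than the density bound 472827/7 since 7 ∤ 397 (the parts of T(397, 7) cannot all be equal).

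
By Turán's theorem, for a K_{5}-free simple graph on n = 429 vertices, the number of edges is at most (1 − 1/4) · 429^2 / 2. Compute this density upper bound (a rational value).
Turán density bound = (3/4) · 429^2/2 = 552123/8 ≈ 69015.375

Turán's theorem: ex(n, K_{r+1}) is achieved by the complete r-partite Turán graph T(n, r) with parts as balanced as possible, and is at most (1 − 1/r) · n^2/2. For r = 4, n = 429: the density bound is (3/4) · 184041/2 = 552123/8 ≈ 69015.375. The integer-valued extremum is e(T(429, 4)) = 69015, which is strictly less than the density bound 552123/8 since 4 ∤ 429 (the parts of T(429, 4) cannot all be equal).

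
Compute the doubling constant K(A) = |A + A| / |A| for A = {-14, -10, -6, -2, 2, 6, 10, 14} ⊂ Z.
K = |A + A| / |A| = 15/8

Enumerate A + A = {a + b : a, b ∈ A}. With |A| = 8, there are |A|^2 = 64 ordered sum pairs; collecting distinct values, A + A = {-28, -24, -20, -16, -12, -8, -4, 0, 4, 8, 12, 16, 20, 24, 28}, so |A + A| = 15. Thus K = 15/8. Here |A + A| = 2|A| − 1 = 15, the minimum possible — so K = 15/8 is minimal, which holds iff A is an arithmetic progression.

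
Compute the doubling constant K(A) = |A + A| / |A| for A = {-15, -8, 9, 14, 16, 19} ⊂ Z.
K = |A + A| / |A| = 19/6

Enumerate A + A = {a + b : a, b ∈ A}. With |A| = 6, there are |A|^2 = 36 ordered sum pairs; collecting distinct values, A + A = {-30, -23, -16, -6, -1, 1, 4, 6, 8, 11, 18, 23, 25, 28, 30, 32, 33, 35, 38}, so |A + A| = 19. Thus K = 19/6. For comparison, the minimum possible |A + A| over all 6-element sets is 2·6 − 1 = 11 (so min K = 11/6), attained only by arithmetic progressions.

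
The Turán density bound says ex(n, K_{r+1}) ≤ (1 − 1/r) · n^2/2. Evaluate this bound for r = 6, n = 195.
Turán density bound = (5/6) · 195^2/2 = 63375/4 ≈ 15843.75

Turán's theorem: ex(n, K_{r+1}) is achieved by the complete r-partite Turán graph T(n, r) with parts as balanced as possible, and is at most (1 − 1/r) · n^2/2. For r = 6, n = 195: the density bound is (5/6) · 38025/2 = 63375/4 ≈ 15843.75. The integer-valued extremum is e(T(195, 6)) = 15843, which is strictly less than the density bound 63375/4 since 6 ∤ 195 (the parts of T(195, 6) cannot all be equal).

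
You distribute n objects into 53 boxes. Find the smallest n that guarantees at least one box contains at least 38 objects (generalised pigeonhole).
n = (38 − 1)·53 + 1 = 1962

By the generalised pigeonhole principle, to guarantee some box contains ≥ r objects we need more than (r − 1) · k objects total. Threshold: n = (r − 1) · k + 1. With r = 38 and k = 53: n = 37 · 53 + 1 = 1961 + 1 = 1962. For n = 1961 = 37 · 53, we can put exactly 37 objects in every box, avoiding 38 in any single one — so 1962 is tight.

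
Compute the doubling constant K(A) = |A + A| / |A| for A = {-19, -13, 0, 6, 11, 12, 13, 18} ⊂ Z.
K = |A + A| / |A| = 28/8 = 7/2

Enumerate A + A = {a + b : a, b ∈ A}. With |A| = 8, there are |A|^2 = 64 ordered sum pairs; collecting distinct values, A + A = {-38, -32, -26, -19, -13, -8, -7, -6, -2, -1, 0, 5, 6, 11, 12, 13, 17, 18, 19, 22, 23, 24, 25, 26, 29, 30, 31, 36}, so |A + A| = 28. Thus K = 28/8 = 7/2. For comparison, the minimum possible |A + A| over all 8-element sets is 2·8 − 1 = 15 (so min K = 15/8), attained only by arithmetic progressions.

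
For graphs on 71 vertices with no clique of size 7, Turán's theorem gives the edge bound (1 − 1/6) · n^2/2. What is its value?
Turán density bound = (5/6) · 71^2/2 = 25205/12 ≈ 2100.4167

Turán's theorem: ex(n, K_{r+1}) is achieved by the complete r-partite Turán graph T(n, r) with parts as balanced as possible, and is at most (1 − 1/r) · n^2/2. For r = 6, n = 71: the density bound is (5/6) · 5041/2 = 25205/12 ≈ 2100.4167. The integer-valued extremum is e(T(71, 6)) = 2100, which is strictly less than the density bound 25205/12 since 6 ∤ 71 (the parts of T(71, 6) cannot all be equal).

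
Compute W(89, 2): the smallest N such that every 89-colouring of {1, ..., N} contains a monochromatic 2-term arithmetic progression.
W(89, 2) = 89 + 1 = 90

A 2-term AP is any pair of integers, so a monochromatic 2-AP exists iff some colour is used at least twice. With 89 colours, the colouring i ↦ i on {1, ..., 89} uses each colour once, avoiding any monochromatic pair, so W(89, 2) > 89. For {1, ..., 90}, pigeonhole forces two integers of the same colour, which form a monochromatic 2-AP. Hence W(89, 2) = 90.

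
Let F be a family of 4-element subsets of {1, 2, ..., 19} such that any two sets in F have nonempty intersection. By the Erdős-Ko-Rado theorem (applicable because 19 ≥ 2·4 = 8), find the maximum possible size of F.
max |F| = C(18, 3) = 816

The Erdős-Ko-Rado theorem states: for n ≥ 2k, an intersecting family of k-subsets of an n-element set has size at most C(n − 1, k − 1), with equality for 'star' families {A ⊆ [n] : |A| = k, i ∈ A} (fix an element i). For n = 19, k = 4: C(18, 3) = 816.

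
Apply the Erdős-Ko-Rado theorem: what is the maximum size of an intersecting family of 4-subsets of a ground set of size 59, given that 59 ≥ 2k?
max |F| = C(58, 3) = 30856

Erdős-Ko-Rado (1961): when n ≥ 2k, max |F| = C(n−1, k−1). The bound is attained by the star {A : i ∈ A} for any fixed i ∈ [n]. Here C(59−1, 4−1) = C(58, 3) = 30856.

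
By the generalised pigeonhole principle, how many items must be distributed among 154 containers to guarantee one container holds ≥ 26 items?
n = (26 − 1)·154 + 1 = 3851

By the generalised pigeonhole principle, to guarantee some box contains ≥ r objects we need more than (r − 1) · k objects total. Threshold: n = (r − 1) · k + 1. With r = 26 and k = 154: n = 25 · 154 + 1 = 3850 + 1 = 3851. For n = 3850 = 25 · 154, we can put exactly 25 objects in every box, avoiding 26 in any single one — so 3851 is tight.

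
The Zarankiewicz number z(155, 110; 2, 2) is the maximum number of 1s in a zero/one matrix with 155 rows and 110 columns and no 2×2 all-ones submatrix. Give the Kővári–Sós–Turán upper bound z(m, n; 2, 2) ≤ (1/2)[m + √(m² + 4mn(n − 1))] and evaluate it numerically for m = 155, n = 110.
z(155, 110; 2, 2) ≤ (1/2)[155 + √(155² + 4·155·110·109)] = (1/2)[155 + √7457825] = 1442.9509

Kővári–Sós–Turán: let r_1, ..., r_155 be the row sums and z = Σ r_i the total number of 1s. Each pair of columns can share at most one row with both entries 1 (else a 2×2 all-ones block appears), so Σ_i C(r_i, 2) ≤ C(110, 2) = 5995. By convexity Σ_i C(r_i, 2) ≥ 155·C(z/155, 2) = z(z − 155)/(2·155), giving z² − 155z − 155·110·109 ≤ 0 and hence z ≤ (1/2)[155 + √(24025 + 4·1858450)] = (1/2)[155 + √7457825] ≈ (1/2)(155 + 2730.9019) = 1442.9509.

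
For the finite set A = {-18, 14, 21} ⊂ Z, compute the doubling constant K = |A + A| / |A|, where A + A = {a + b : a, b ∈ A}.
K = |A + A| / |A| = 6/3 = 2

Enumerate A + A = {a + b : a, b ∈ A}. With |A| = 3, there are |A|^2 = 9 ordered sum pairs; collecting distinct values, A + A = {-36, -4, 3, 28, 35, 42}, so |A + A| = 6. Thus K = 6/3 = 2. For comparison, the minimum possible |A + A| over all 3-element sets is 2·3 − 1 = 5 (so min K = 5/3), attained only by arithmetic progressions.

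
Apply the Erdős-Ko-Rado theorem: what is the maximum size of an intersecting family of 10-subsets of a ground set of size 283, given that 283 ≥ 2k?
max |F| = C(282, 9) = 27319423696620550

The Erdős-Ko-Rado theorem states: for n ≥ 2k, an intersecting family of k-subsets of an n-element set has size at most C(n − 1, k − 1), with equality for 'star' families {A ⊆ [n] : |A| = k, i ∈ A} (fix an element i). For n = 283, k = 10: C(282, 9) = 27319423696620550.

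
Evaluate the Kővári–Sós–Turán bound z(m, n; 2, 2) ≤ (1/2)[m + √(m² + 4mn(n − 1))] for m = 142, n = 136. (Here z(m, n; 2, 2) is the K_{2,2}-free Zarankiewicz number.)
z(142, 136; 2, 2) ≤ (1/2)[142 + √(142² + 4·142·136·135)] = (1/2)[142 + √10448644] = 1687.2181

Kővári–Sós–Turán: let r_1, ..., r_142 be the row sums and z = Σ r_i the total number of 1s. Each pair of columns can share at most one row with both entries 1 (else a 2×2 all-ones block appears), so Σ_i C(r_i, 2) ≤ C(136, 2) = 9180. By convexity Σ_i C(r_i, 2) ≥ 142·C(z/142, 2) = z(z − 142)/(2·142), giving z² − 142z − 142·136·135 ≤ 0 and hence z ≤ (1/2)[142 + √(20164 + 4·2607120)] = (1/2)[142 + √10448644] ≈ (1/2)(142 + 3232.4362) = 1687.2181.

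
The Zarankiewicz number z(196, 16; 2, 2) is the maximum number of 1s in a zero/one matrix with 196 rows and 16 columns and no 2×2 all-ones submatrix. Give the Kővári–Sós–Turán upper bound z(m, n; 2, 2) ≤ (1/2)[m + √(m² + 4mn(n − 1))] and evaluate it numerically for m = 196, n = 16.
z(196, 16; 2, 2) ≤ (1/2)[196 + √(196² + 4·196·16·15)] = (1/2)[196 + √226576] = 336

Kővári–Sós–Turán: let r_1, ..., r_196 be the row sums and z = Σ r_i the total number of 1s. Each pair of columns can share at most one row with both entries 1 (else a 2×2 all-ones block appears), so Σ_i C(r_i, 2) ≤ C(16, 2) = 120. By convexity Σ_i C(r_i, 2) ≥ 196·C(z/196, 2) = z(z − 196)/(2·196), giving z² − 196z − 196·16·15 ≤ 0 and hence z ≤ (1/2)[196 + √(38416 + 4·47040)] = (1/2)[196 + √226576] ≈ (1/2)(196 + 476) = 336.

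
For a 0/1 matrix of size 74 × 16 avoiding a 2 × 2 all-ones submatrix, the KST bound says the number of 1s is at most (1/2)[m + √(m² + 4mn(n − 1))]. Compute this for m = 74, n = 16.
z(74, 16; 2, 2) ≤ (1/2)[74 + √(74² + 4·74·16·15)] = (1/2)[74 + √76516] = 175.3076

Kővári–Sós–Turán: let r_1, ..., r_74 be the row sums and z = Σ r_i the total number of 1s. Each pair of columns can share at most one row with both entries 1 (else a 2×2 all-ones block appears), so Σ_i C(r_i, 2) ≤ C(16, 2) = 120. By convexity Σ_i C(r_i, 2) ≥ 74·C(z/74, 2) = z(z − 74)/(2·74), giving z² − 74z − 74·16·15 ≤ 0 and hence z ≤ (1/2)[74 + √(5476 + 4·17760)] = (1/2)[74 + √76516] ≈ (1/2)(74 + 276.6153) = 175.3076.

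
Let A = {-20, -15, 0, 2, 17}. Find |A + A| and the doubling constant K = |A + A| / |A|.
K = |A + A| / |A| = 14/5

Enumerate A + A = {a + b : a, b ∈ A}. With |A| = 5, there are |A|^2 = 25 ordered sum pairs; collecting distinct values, A + A = {-40, -35, -30, -20, -18, -15, -13, -3, 0, 2, 4, 17, 19, 34}, so |A + A| = 14. Thus K = 14/5. For comparison, the minimum possible |A + A| over all 5-element sets is 2·5 − 1 = 9 (so min K = 9/5), attained only by arithmetic progressions.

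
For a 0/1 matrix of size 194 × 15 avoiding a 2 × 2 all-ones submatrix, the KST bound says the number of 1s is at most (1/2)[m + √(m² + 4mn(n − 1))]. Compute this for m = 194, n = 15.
z(194, 15; 2, 2) ≤ (1/2)[194 + √(194² + 4·194·15·14)] = (1/2)[194 + √200596] = 320.9397

Kővári–Sós–Turán: let r_1, ..., r_194 be the row sums and z = Σ r_i the total number of 1s. Each pair of columns can share at most one row with both entries 1 (else a 2×2 all-ones block appears), so Σ_i C(r_i, 2) ≤ C(15, 2) = 105. By convexity Σ_i C(r_i, 2) ≥ 194·C(z/194, 2) = z(z − 194)/(2·194), giving z² − 194z − 194·15·14 ≤ 0 and hence z ≤ (1/2)[194 + √(37636 + 4·40740)] = (1/2)[194 + √200596] ≈ (1/2)(194 + 447.8794) = 320.9397.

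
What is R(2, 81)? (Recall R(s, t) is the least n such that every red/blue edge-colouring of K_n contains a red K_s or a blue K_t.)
R(2, 81) = 81

R(2, k) = k for all k ≥ 2: in a 2-colouring of K_k, either some edge is red (a red K_2) or all edges are blue (a blue K_k). And K_{80} coloured all-blue has no blue K_81, so R(2, 81) > 80. Hence R(2, 81) = 81.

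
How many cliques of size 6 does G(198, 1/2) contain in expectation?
E[# K_6] = C(198, 6) · (1/2)^C(6, 2) = 77526225777 / 2^15 ≈ 2365912.651886

For each 6-subset S of vertices (there are C(198, 6) = 77526225777 such S), let X_S = 1 if S induces a K_6 (all C(6, 2) = 15 edges present). Then P(X_S = 1) = (1/2)^15 = 1/32768. By linearity of expectation, E[# K_6] = C(198, 6) · (1/2)^15 = 77526225777 / 32768 ≈ 2365912.651886.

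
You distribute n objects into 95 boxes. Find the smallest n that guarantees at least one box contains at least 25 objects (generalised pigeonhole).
n = (25 − 1)·95 + 1 = 2281

By the generalised pigeonhole principle, to guarantee some box contains ≥ r objects we need more than (r − 1) · k objects total. Threshold: n = (r − 1) · k + 1. With r = 25 and k = 95: n = 24 · 95 + 1 = 2280 + 1 = 2281. For n = 2280 = 24 · 95, we can put exactly 24 objects in every box, avoiding 25 in any single one — so 2281 is tight.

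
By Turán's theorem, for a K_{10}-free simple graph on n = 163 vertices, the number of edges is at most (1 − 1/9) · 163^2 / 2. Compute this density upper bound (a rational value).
Turán density bound = (8/9) · 163^2/2 = 106276/9 ≈ 11808.4444

Turán's theorem: ex(n, K_{r+1}) is achieved by the complete r-partite Turán graph T(n, r) with parts as balanced as possible, and is at most (1 − 1/r) · n^2/2. For r = 9, n = 163: the density bound is (8/9) · 26569/2 = 106276/9 ≈ 11808.4444. The integer-valued extremum is e(T(163, 9)) = 11808, which is strictly less than the density bound 106276/9 since 9 ∤ 163 (the parts of T(163, 9) cannot all be equal).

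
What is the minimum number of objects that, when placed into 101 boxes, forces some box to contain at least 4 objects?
n = (4 − 1)·101 + 1 = 304

By the generalised pigeonhole principle, to guarantee some box contains ≥ r objects we need more than (r − 1) · k objects total. Threshold: n = (r − 1) · k + 1. With r = 4 and k = 101: n = 3 · 101 + 1 = 303 + 1 = 304. For n = 303 = 3 · 101, we can put exactly 3 objects in every box, avoiding 4 in any single one — so 304 is tight.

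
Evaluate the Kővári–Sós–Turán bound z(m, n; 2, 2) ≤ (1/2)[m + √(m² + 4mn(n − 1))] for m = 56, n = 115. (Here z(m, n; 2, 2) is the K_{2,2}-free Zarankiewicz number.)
z(56, 115; 2, 2) ≤ (1/2)[56 + √(56² + 4·56·115·114)] = (1/2)[56 + √2939776] = 885.2887

Kővári–Sós–Turán: let r_1, ..., r_56 be the row sums and z = Σ r_i the total number of 1s. Each pair of columns can share at most one row with both entries 1 (else a 2×2 all-ones block appears), so Σ_i C(r_i, 2) ≤ C(115, 2) = 6555. By convexity Σ_i C(r_i, 2) ≥ 56·C(z/56, 2) = z(z − 56)/(2·56), giving z² − 56z − 56·115·114 ≤ 0 and hence z ≤ (1/2)[56 + √(3136 + 4·734160)] = (1/2)[56 + √2939776] ≈ (1/2)(56 + 1714.5775) = 885.2887.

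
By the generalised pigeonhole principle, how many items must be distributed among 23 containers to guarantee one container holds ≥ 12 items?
n = (12 − 1)·23 + 1 = 254

By the generalised pigeonhole principle, to guarantee some box contains ≥ r objects we need more than (r − 1) · k objects total. Threshold: n = (r − 1) · k + 1. With r = 12 and k = 23: n = 11 · 23 + 1 = 253 + 1 = 254. For n = 253 = 11 · 23, we can put exactly 11 objects in every box, avoiding 12 in any single one — so 254 is tight.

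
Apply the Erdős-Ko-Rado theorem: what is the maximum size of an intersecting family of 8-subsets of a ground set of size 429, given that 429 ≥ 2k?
max |F| = C(428, 7) = 496887774778680

Erdős-Ko-Rado (1961): when n ≥ 2k, max |F| = C(n−1, k−1). The bound is attained by the star {A : i ∈ A} for any fixed i ∈ [n]. Here C(429−1, 8−1) = C(428, 7) = 496887774778680.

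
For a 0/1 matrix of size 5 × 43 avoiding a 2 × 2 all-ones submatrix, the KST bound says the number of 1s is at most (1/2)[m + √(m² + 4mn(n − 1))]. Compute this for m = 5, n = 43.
z(5, 43; 2, 2) ≤ (1/2)[5 + √(5² + 4·5·43·42)] = (1/2)[5 + √36145] = 97.5592

Kővári–Sós–Turán: let r_1, ..., r_5 be the row sums and z = Σ r_i the total number of 1s. Each pair of columns can share at most one row with both entries 1 (else a 2×2 all-ones block appears), so Σ_i C(r_i, 2) ≤ C(43, 2) = 903. By convexity Σ_i C(r_i, 2) ≥ 5·C(z/5, 2) = z(z − 5)/(2·5), giving z² − 5z − 5·43·42 ≤ 0 and hence z ≤ (1/2)[5 + √(25 + 4·9030)] = (1/2)[5 + √36145] ≈ (1/2)(5 + 190.1184) = 97.5592.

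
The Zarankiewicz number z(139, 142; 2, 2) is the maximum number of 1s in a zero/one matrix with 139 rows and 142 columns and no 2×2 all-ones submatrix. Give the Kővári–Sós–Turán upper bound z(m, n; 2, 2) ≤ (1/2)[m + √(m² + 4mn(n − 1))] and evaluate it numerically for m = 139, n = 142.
z(139, 142; 2, 2) ≤ (1/2)[139 + √(139² + 4·139·142·141)] = (1/2)[139 + √11151553] = 1739.1971

Kővári–Sós–Turán: let r_1, ..., r_139 be the row sums and z = Σ r_i the total number of 1s. Each pair of columns can share at most one row with both entries 1 (else a 2×2 all-ones block appears), so Σ_i C(r_i, 2) ≤ C(142, 2) = 10011. By convexity Σ_i C(r_i, 2) ≥ 139·C(z/139, 2) = z(z − 139)/(2·139), giving z² − 139z − 139·142·141 ≤ 0 and hence z ≤ (1/2)[139 + √(19321 + 4·2783058)] = (1/2)[139 + √11151553] ≈ (1/2)(139 + 3339.3941) = 1739.1971.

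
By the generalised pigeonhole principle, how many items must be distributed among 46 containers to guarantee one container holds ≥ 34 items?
n = (34 − 1)·46 + 1 = 1519

By the generalised pigeonhole principle, to guarantee some box contains ≥ r objects we need more than (r − 1) · k objects total. Threshold: n = (r − 1) · k + 1. With r = 34 and k = 46: n = 33 · 46 + 1 = 1518 + 1 = 1519. For n = 1518 = 33 · 46, we can put exactly 33 objects in every box, avoiding 34 in any single one — so 1519 is tight.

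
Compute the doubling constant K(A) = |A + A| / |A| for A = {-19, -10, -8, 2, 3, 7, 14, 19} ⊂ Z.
K = |A + A| / |A| = 30/8 = 15/4

Enumerate A + A = {a + b : a, b ∈ A}. With |A| = 8, there are |A|^2 = 64 ordered sum pairs; collecting distinct values, A + A = {-38, -29, -27, -20, -18, -17, -16, -12, -8, -7, -6, -5, -3, -1, 0, 4, 5, 6, 9, 10, 11, 14, 16, 17, 21, 22, 26, 28, 33, 38}, so |A + A| = 30. Thus K = 30/8 = 15/4. For comparison, the minimum possible |A + A| over all 8-element sets is 2·8 − 1 = 15 (so min K = 15/8), attained only by arithmetic progressions.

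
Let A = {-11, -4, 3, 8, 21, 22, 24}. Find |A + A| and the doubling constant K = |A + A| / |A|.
K = |A + A| / |A| = 26/7

Enumerate A + A = {a + b : a, b ∈ A}. With |A| = 7, there are |A|^2 = 49 ordered sum pairs; collecting distinct values, A + A = {-22, -15, -8, -3, -1, 4, 6, 10, 11, 13, 16, 17, 18, 20, 24, 25, 27, 29, 30, 32, 42, 43, 44, 45, 46, 48}, so |A + A| = 26. Thus K = 26/7. For comparison, the minimum possible |A + A| over all 7-element sets is 2·7 − 1 = 13 (so min K = 13/7), attained only by arithmetic progressions.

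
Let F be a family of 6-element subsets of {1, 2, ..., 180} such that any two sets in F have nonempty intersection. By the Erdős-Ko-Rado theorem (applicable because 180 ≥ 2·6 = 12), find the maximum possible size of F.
max |F| = C(179, 5) = 1447490660

Erdős-Ko-Rado (1961): when n ≥ 2k, max |F| = C(n−1, k−1). The bound is attained by the star {A : i ∈ A} for any fixed i ∈ [n]. Here C(180−1, 6−1) = C(179, 5) = 1447490660.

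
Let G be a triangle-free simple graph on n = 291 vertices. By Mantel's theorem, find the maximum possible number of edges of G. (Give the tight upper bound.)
ex(291, K_3) = ⌊291^2/4⌋ = 21170

Mantel (1907): a triangle-free graph on n vertices has at most ⌊n^2/4⌋ edges, with equality for the complete bipartite graph K_{⌊n/2⌋, ⌈n/2⌉}. For n = 291: ⌊291^2/4⌋ = ⌊84681/4⌋ = 21170. The extremal graph is K_{145, 146}, which has 145·146 = 21170 edges.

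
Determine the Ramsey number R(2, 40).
R(2, 40) = 40

R(2, k) = k for all k ≥ 2: in a 2-colouring of K_k, either some edge is red (a red K_2) or all edges are blue (a blue K_k). And K_{39} coloured all-blue has no blue K_40, so R(2, 40) > 39. Hence R(2, 40) = 40.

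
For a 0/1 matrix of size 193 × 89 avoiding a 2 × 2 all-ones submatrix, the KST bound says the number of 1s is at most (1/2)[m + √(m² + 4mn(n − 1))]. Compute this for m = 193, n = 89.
z(193, 89; 2, 2) ≤ (1/2)[193 + √(193² + 4·193·89·88)] = (1/2)[193 + √6083553] = 1329.743

Kővári–Sós–Turán: let r_1, ..., r_193 be the row sums and z = Σ r_i the total number of 1s. Each pair of columns can share at most one row with both entries 1 (else a 2×2 all-ones block appears), so Σ_i C(r_i, 2) ≤ C(89, 2) = 3916. By convexity Σ_i C(r_i, 2) ≥ 193·C(z/193, 2) = z(z − 193)/(2·193), giving z² − 193z − 193·89·88 ≤ 0 and hence z ≤ (1/2)[193 + √(37249 + 4·1511576)] = (1/2)[193 + √6083553] ≈ (1/2)(193 + 2466.486) = 1329.743.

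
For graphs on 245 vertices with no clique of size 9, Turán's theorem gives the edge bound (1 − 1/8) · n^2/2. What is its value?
Turán density bound = (7/8) · 245^2/2 = 420175/16 ≈ 26260.9375

Turán's theorem: ex(n, K_{r+1}) is achieved by the complete r-partite Turán graph T(n, r) with parts as balanced as possible, and is at most (1 − 1/r) · n^2/2. For r = 8, n = 245: the density bound is (7/8) · 60025/2 = 420175/16 ≈ 26260.9375. The integer-valued extremum is e(T(245, 8)) = 26260, which is strictly less than the density bound 420175/16 since 8 ∤ 245 (the parts of T(245, 8) cannot all be equal).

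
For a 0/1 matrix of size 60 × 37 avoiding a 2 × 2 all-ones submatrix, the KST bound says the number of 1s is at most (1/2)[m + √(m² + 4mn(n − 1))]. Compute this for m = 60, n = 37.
z(60, 37; 2, 2) ≤ (1/2)[60 + √(60² + 4·60·37·36)] = (1/2)[60 + √323280] = 314.2886

Kővári–Sós–Turán: let r_1, ..., r_60 be the row sums and z = Σ r_i the total number of 1s. Each pair of columns can share at most one row with both entries 1 (else a 2×2 all-ones block appears), so Σ_i C(r_i, 2) ≤ C(37, 2) = 666. By convexity Σ_i C(r_i, 2) ≥ 60·C(z/60, 2) = z(z − 60)/(2·60), giving z² − 60z − 60·37·36 ≤ 0 and hence z ≤ (1/2)[60 + √(3600 + 4·79920)] = (1/2)[60 + √323280] ≈ (1/2)(60 + 568.5772) = 314.2886.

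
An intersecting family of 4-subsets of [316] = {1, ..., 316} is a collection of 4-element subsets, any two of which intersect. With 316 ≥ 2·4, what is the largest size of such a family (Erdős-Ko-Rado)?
max |F| = C(315, 3) = 5159805

Erdős-Ko-Rado (1961): when n ≥ 2k, max |F| = C(n−1, k−1). The bound is attained by the star {A : i ∈ A} for any fixed i ∈ [n]. Here C(316−1, 4−1) = C(315, 3) = 5159805.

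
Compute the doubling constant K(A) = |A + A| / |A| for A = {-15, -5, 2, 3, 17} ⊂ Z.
K = |A + A| / |A| = 15/5 = 3

Enumerate A + A = {a + b : a, b ∈ A}. With |A| = 5, there are |A|^2 = 25 ordered sum pairs; collecting distinct values, A + A = {-30, -20, -13, -12, -10, -3, -2, 2, 4, 5, 6, 12, 19, 20, 34}, so |A + A| = 15. Thus K = 15/5 = 3. For comparison, the minimum possible |A + A| over all 5-element sets is 2·5 − 1 = 9 (so min K = 9/5), attained only by arithmetic progressions.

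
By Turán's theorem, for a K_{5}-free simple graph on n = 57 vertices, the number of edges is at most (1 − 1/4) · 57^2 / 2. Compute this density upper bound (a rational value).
Turán density bound = (3/4) · 57^2/2 = 9747/8 ≈ 1218.375

Turán's theorem: ex(n, K_{r+1}) is achieved by the complete r-partite Turán graph T(n, r) with parts as balanced as possible, and is at most (1 − 1/r) · n^2/2. For r = 4, n = 57: the density bound is (3/4) · 3249/2 = 9747/8 ≈ 1218.375. The integer-valued extremum is e(T(57, 4)) = 1218, which is strictly less than the density bound 9747/8 since 4 ∤ 57 (the parts of T(57, 4) cannot all be equal).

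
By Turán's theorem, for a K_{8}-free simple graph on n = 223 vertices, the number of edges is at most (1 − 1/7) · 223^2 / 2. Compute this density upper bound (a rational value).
Turán density bound = (6/7) · 223^2/2 = 149187/7 ≈ 21312.4286

Turán's theorem: ex(n, K_{r+1}) is achieved by the complete r-partite Turán graph T(n, r) with parts as balanced as possible, and is at most (1 − 1/r) · n^2/2. For r = 7, n = 223: the density bound is (6/7) · 49729/2 = 149187/7 ≈ 21312.4286. The integer-valued extremum is e(T(223, 7)) = 21312, which is strictly less than the density bound 149187/7 since 7 ∤ 223 (the parts of T(223, 7) cannot all be equal).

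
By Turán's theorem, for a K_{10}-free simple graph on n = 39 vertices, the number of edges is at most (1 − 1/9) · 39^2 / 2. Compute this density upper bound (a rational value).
Turán density bound = (8/9) · 39^2/2 = 676

Turán's theorem: ex(n, K_{r+1}) is achieved by the complete r-partite Turán graph T(n, r) with parts as balanced as possible, and is at most (1 − 1/r) · n^2/2. For r = 9, n = 39: the density bound is (8/9) · 1521/2 = 676. The integer-valued extremum is e(T(39, 9)) = 675, which is strictly less than the density bound 676 since 9 ∤ 39 (the parts of T(39, 9) cannot all be equal).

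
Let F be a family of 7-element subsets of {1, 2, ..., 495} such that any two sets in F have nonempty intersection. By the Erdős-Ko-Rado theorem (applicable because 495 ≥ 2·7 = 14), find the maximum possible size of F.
max |F| = C(494, 6) = 19579108171987

The Erdős-Ko-Rado theorem states: for n ≥ 2k, an intersecting family of k-subsets of an n-element set has size at most C(n − 1, k − 1), with equality for 'star' families {A ⊆ [n] : |A| = k, i ∈ A} (fix an element i). For n = 495, k = 7: C(494, 6) = 19579108171987.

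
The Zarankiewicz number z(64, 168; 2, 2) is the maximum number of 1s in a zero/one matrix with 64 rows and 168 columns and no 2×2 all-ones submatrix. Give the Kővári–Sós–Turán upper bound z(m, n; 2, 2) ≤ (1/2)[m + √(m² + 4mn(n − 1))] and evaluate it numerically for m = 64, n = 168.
z(64, 168; 2, 2) ≤ (1/2)[64 + √(64² + 4·64·168·167)] = (1/2)[64 + √7186432] = 1372.3761

Kővári–Sós–Turán: let r_1, ..., r_64 be the row sums and z = Σ r_i the total number of 1s. Each pair of columns can share at most one row with both entries 1 (else a 2×2 all-ones block appears), so Σ_i C(r_i, 2) ≤ C(168, 2) = 14028. By convexity Σ_i C(r_i, 2) ≥ 64·C(z/64, 2) = z(z − 64)/(2·64), giving z² − 64z − 64·168·167 ≤ 0 and hence z ≤ (1/2)[64 + √(4096 + 4·1795584)] = (1/2)[64 + √7186432] ≈ (1/2)(64 + 2680.7521) = 1372.3761.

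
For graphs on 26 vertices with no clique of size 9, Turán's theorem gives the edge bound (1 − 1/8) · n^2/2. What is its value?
Turán density bound = (7/8) · 26^2/2 = 1183/4 ≈ 295.75

Turán's theorem: ex(n, K_{r+1}) is achieved by the complete r-partite Turán graph T(n, r) with parts as balanced as possible, and is at most (1 − 1/r) · n^2/2. For r = 8, n = 26: the density bound is (7/8) · 676/2 = 1183/4 ≈ 295.75. The integer-valued extremum is e(T(26, 8)) = 295, which is strictly less than the density bound 1183/4 since 8 ∤ 26 (the parts of T(26, 8) cannot all be equal).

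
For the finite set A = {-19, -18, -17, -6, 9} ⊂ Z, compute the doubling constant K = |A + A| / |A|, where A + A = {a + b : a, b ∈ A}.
K = |A + A| / |A| = 14/5

Enumerate A + A = {a + b : a, b ∈ A}. With |A| = 5, there are |A|^2 = 25 ordered sum pairs; collecting distinct values, A + A = {-38, -37, -36, -35, -34, -25, -24, -23, -12, -10, -9, -8, 3, 18}, so |A + A| = 14. Thus K = 14/5. For comparison, the minimum possible |A + A| over all 5-element sets is 2·5 − 1 = 9 (so min K = 9/5), attained only by arithmetic progressions.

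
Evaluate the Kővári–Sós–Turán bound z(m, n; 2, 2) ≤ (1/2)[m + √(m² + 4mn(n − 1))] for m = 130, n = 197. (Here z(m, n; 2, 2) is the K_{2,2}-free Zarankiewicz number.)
z(130, 197; 2, 2) ≤ (1/2)[130 + √(130² + 4·130·197·196)] = (1/2)[130 + √20095140] = 2306.3802

Kővári–Sós–Turán: let r_1, ..., r_130 be the row sums and z = Σ r_i the total number of 1s. Each pair of columns can share at most one row with both entries 1 (else a 2×2 all-ones block appears), so Σ_i C(r_i, 2) ≤ C(197, 2) = 19306. By convexity Σ_i C(r_i, 2) ≥ 130·C(z/130, 2) = z(z − 130)/(2·130), giving z² − 130z − 130·197·196 ≤ 0 and hence z ≤ (1/2)[130 + √(16900 + 4·5019560)] = (1/2)[130 + √20095140] ≈ (1/2)(130 + 4482.7603) = 2306.3802.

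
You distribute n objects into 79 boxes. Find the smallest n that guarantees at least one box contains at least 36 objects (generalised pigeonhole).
n = (36 − 1)·79 + 1 = 2766

By the generalised pigeonhole principle, to guarantee some box contains ≥ r objects we need more than (r − 1) · k objects total. Threshold: n = (r − 1) · k + 1. With r = 36 and k = 79: n = 35 · 79 + 1 = 2765 + 1 = 2766. For n = 2765 = 35 · 79, we can put exactly 35 objects in every box, avoiding 36 in any single one — so 2766 is tight.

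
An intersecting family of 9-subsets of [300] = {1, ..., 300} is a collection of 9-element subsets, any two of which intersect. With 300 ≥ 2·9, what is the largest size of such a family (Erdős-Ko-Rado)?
max |F| = C(299, 8) = 1441567250764641

The Erdős-Ko-Rado theorem states: for n ≥ 2k, an intersecting family of k-subsets of an n-element set has size at most C(n − 1, k − 1), with equality for 'star' families {A ⊆ [n] : |A| = k, i ∈ A} (fix an element i). For n = 300, k = 9: C(299, 8) = 1441567250764641.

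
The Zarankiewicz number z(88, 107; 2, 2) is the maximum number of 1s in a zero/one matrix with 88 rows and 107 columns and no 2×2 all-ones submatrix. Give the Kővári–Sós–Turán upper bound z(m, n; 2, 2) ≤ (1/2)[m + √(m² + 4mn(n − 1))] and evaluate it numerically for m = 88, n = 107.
z(88, 107; 2, 2) ≤ (1/2)[88 + √(88² + 4·88·107·106)] = (1/2)[88 + √4000128] = 1044.016

Kővári–Sós–Turán: let r_1, ..., r_88 be the row sums and z = Σ r_i the total number of 1s. Each pair of columns can share at most one row with both entries 1 (else a 2×2 all-ones block appears), so Σ_i C(r_i, 2) ≤ C(107, 2) = 5671. By convexity Σ_i C(r_i, 2) ≥ 88·C(z/88, 2) = z(z − 88)/(2·88), giving z² − 88z − 88·107·106 ≤ 0 and hence z ≤ (1/2)[88 + √(7744 + 4·998096)] = (1/2)[88 + √4000128] ≈ (1/2)(88 + 2000.032) = 1044.016.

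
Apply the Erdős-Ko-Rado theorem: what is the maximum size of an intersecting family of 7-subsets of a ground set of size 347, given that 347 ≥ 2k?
max |F| = C(346, 6) = 2281370098854

Erdős-Ko-Rado (1961): when n ≥ 2k, max |F| = C(n−1, k−1). The bound is attained by the star {A : i ∈ A} for any fixed i ∈ [n]. Here C(347−1, 7−1) = C(346, 6) = 2281370098854.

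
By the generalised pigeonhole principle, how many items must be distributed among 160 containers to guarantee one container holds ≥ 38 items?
n = (38 − 1)·160 + 1 = 5921

By the generalised pigeonhole principle, to guarantee some box contains ≥ r objects we need more than (r − 1) · k objects total. Threshold: n = (r − 1) · k + 1. With r = 38 and k = 160: n = 37 · 160 + 1 = 5920 + 1 = 5921. For n = 5920 = 37 · 160, we can put exactly 37 objects in every box, avoiding 38 in any single one — so 5921 is tight.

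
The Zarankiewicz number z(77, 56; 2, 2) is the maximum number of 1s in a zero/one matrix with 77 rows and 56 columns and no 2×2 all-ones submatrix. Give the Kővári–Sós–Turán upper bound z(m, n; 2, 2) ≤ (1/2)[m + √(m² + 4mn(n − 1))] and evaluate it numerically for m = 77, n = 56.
z(77, 56; 2, 2) ≤ (1/2)[77 + √(77² + 4·77·56·55)] = (1/2)[77 + √954569] = 527.0102

Kővári–Sós–Turán: let r_1, ..., r_77 be the row sums and z = Σ r_i the total number of 1s. Each pair of columns can share at most one row with both entries 1 (else a 2×2 all-ones block appears), so Σ_i C(r_i, 2) ≤ C(56, 2) = 1540. By convexity Σ_i C(r_i, 2) ≥ 77·C(z/77, 2) = z(z − 77)/(2·77), giving z² − 77z − 77·56·55 ≤ 0 and hence z ≤ (1/2)[77 + √(5929 + 4·237160)] = (1/2)[77 + √954569] ≈ (1/2)(77 + 977.0205) = 527.0102.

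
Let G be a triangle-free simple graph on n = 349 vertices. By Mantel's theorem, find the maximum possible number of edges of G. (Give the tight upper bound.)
ex(349, K_3) = ⌊349^2/4⌋ = 30450

Mantel (1907): a triangle-free graph on n vertices has at most ⌊n^2/4⌋ edges, with equality for the complete bipartite graph K_{⌊n/2⌋, ⌈n/2⌉}. For n = 349: ⌊349^2/4⌋ = ⌊121801/4⌋ = 30450. The extremal graph is K_{174, 175}, which has 174·175 = 30450 edges.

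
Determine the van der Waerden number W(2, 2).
W(2, 2) = 2 + 1 = 3

A 2-term AP is any pair of integers, so a monochromatic 2-AP exists iff some colour is used at least twice. With 2 colours, the colouring i ↦ i on {1, ..., 2} uses each colour once, avoiding any monochromatic pair, so W(2, 2) > 2. For {1, ..., 3}, pigeonhole forces two integers of the same colour, which form a monochromatic 2-AP. Hence W(2, 2) = 3.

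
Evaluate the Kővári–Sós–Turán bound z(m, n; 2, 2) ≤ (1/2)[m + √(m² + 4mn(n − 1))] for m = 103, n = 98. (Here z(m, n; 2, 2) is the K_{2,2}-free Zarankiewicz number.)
z(103, 98; 2, 2) ≤ (1/2)[103 + √(103² + 4·103·98·97)] = (1/2)[103 + √3927081] = 1042.3432

Kővári–Sós–Turán: let r_1, ..., r_103 be the row sums and z = Σ r_i the total number of 1s. Each pair of columns can share at most one row with both entries 1 (else a 2×2 all-ones block appears), so Σ_i C(r_i, 2) ≤ C(98, 2) = 4753. By convexity Σ_i C(r_i, 2) ≥ 103·C(z/103, 2) = z(z − 103)/(2·103), giving z² − 103z − 103·98·97 ≤ 0 and hence z ≤ (1/2)[103 + √(10609 + 4·979118)] = (1/2)[103 + √3927081] ≈ (1/2)(103 + 1981.6864) = 1042.3432.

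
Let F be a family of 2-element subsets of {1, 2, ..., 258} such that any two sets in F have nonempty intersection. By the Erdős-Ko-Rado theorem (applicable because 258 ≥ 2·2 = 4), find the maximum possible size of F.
max |F| = C(257, 1) = 257

Erdős-Ko-Rado (1961): when n ≥ 2k, max |F| = C(n−1, k−1). The bound is attained by the star {A : i ∈ A} for any fixed i ∈ [n]. Here C(258−1, 2−1) = C(257, 1) = 257.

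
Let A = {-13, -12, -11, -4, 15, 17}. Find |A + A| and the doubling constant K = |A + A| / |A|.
K = |A + A| / |A| = 19/6

Enumerate A + A = {a + b : a, b ∈ A}. With |A| = 6, there are |A|^2 = 36 ordered sum pairs; collecting distinct values, A + A = {-26, -25, -24, -23, -22, -17, -16, -15, -8, 2, 3, 4, 5, 6, 11, 13, 30, 32, 34}, so |A + A| = 19. Thus K = 19/6. For comparison, the minimum possible |A + A| over all 6-element sets is 2·6 − 1 = 11 (so min K = 11/6), attained only by arithmetic progressions.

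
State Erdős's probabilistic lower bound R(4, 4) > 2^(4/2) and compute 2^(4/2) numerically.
2^(4/2) = 4; so R(4, 4) > 4

Colour each edge of K_n uniformly at random with red/blue. The expected number of monochromatic K_4 is C(n, 4) · 2 · 2^(−C(4,2)). If C(n, 4) · 2^(1 − C(4,2)) < 1, then with positive probability no monochromatic K_4 exists, so R(4, 4) > n. The standard estimate C(n, 4) ≤ n^4/4! shows this inequality holds whenever n ≤ 2^(4/2) (since 4! · 2^(C(4,2) − 1) > 2^(4^2/2) ≥ n^4). Hence R(4, 4) > 2^(4/2) = 4.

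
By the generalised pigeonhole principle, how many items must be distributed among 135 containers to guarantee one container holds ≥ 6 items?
n = (6 − 1)·135 + 1 = 676

By the generalised pigeonhole principle, to guarantee some box contains ≥ r objects we need more than (r − 1) · k objects total. Threshold: n = (r − 1) · k + 1. With r = 6 and k = 135: n = 5 · 135 + 1 = 675 + 1 = 676. For n = 675 = 5 · 135, we can put exactly 5 objects in every box, avoiding 6 in any single one — so 676 is tight.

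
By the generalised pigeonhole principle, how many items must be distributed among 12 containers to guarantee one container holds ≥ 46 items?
n = (46 − 1)·12 + 1 = 541

By the generalised pigeonhole principle, to guarantee some box contains ≥ r objects we need more than (r − 1) · k objects total. Threshold: n = (r − 1) · k + 1. With r = 46 and k = 12: n = 45 · 12 + 1 = 540 + 1 = 541. For n = 540 = 45 · 12, we can put exactly 45 objects in every box, avoiding 46 in any single one — so 541 is tight.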